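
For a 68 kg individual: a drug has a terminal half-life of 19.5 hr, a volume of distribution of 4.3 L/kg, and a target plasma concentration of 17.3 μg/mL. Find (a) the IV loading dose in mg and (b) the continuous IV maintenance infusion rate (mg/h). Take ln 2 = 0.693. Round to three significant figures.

(a) 5060 mg; (b) 180 mg/h

Total Vd = 4.3 × 68 = 292.4 L
LD = Vd × C = 292.4 × 17.3 = 5059 mg
CL = 0.693 × Vd / t½ = 0.693 × 292.4 / 19.5 = 10.39 L/h
Infusion rate = CL × Css = 10.39 × 17.3 = 179.7 mg/h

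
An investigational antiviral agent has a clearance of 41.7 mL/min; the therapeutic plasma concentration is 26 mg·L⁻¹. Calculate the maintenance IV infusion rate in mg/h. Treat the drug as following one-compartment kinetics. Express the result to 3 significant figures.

65.1 mg/h

CL = 41.7 mL/min = 41.7 × 0.06 = 2.502 L/h
Infusion rate = CL · Css = 2.502 L/h × 26 mg/L = 65.05 mg/h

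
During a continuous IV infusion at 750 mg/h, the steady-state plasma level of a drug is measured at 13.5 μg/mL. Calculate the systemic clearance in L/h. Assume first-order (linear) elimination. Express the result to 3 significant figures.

55.6 L/h

At steady state, infusion rate = CL × Css, so CL = rate / Css.
CL = 750 / 13.5 = 55.56 L/h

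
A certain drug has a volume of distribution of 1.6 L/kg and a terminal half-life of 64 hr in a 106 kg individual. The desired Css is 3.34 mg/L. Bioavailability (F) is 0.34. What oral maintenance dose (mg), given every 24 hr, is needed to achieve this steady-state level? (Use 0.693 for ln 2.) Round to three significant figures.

433 mg

Vd(total) = 106 kg × 1.6 L/kg = 169.6 L
CL = ln 2 · Vd / t½ = 0.693 × 169.6 / 64 = 1.836 L/h
D = CL × Css × τ / F = 1.836 × 3.34 × 24 / 0.34 = 432.9 mg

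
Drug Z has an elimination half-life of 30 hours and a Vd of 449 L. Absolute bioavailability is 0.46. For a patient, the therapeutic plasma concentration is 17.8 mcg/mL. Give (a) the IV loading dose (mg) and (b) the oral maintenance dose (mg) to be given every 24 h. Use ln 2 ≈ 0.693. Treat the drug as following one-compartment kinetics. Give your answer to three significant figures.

LD = Vd × C = 449.0 × 17.8 = 7992 mg
CL = 0.693 × Vd / t½ = 0.693 × 449.0 / 30 = 10.37 L/h
D = CL × Css × τ / F = 10.37 × 17.8 × 24 / 0.46 = 9631 mg

(a) 7990 mg; (b) 9630 mg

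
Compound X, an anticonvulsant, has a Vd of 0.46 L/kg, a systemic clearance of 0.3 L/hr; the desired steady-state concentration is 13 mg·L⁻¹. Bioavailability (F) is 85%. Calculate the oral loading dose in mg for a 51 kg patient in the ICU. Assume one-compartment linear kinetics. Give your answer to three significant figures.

Vd(total) = 51 kg × 0.46 L/kg = 23.46 L
LD = Vd × C / F = 23.46 × 13.00 / 0.85 = 358.8 mg

359 mg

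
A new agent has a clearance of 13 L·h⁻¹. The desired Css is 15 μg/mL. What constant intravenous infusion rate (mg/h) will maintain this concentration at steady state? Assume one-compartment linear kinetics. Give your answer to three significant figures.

195 mg/h

At steady state, infusion rate equals elimination rate: rate in = CL × Css.
R₀ = 13.00 × 15 = 195.0 mg/h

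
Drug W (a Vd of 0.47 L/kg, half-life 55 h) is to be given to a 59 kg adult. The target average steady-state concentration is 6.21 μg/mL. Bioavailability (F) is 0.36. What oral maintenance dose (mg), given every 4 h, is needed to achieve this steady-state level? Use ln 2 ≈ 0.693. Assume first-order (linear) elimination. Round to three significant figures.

24.1 mg

Vd(total) = 59 kg × 0.47 L/kg = 27.73 L
k = 0.693/55 = 0.01260 h⁻¹, so CL = k·Vd = 0.01260 × 27.73 = 0.3494 L/h
D = CL × Css × τ / F = 0.3494 × 6.21 × 4 / 0.36 = 24.11 mg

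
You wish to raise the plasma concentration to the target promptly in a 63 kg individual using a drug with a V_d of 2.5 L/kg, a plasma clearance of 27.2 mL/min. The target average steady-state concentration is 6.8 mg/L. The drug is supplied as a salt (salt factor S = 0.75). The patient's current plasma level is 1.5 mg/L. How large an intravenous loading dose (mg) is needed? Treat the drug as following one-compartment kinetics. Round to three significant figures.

Vd(total) = 63 kg × 2.5 L/kg = 157.5 L
Concentration deficit ΔC = 6.8 − 1.5 = 5.300 mg/L
LD = Vd × ΔC / S = 157.5 × 5.300 / 0.75 = 1113 mg

1110 mg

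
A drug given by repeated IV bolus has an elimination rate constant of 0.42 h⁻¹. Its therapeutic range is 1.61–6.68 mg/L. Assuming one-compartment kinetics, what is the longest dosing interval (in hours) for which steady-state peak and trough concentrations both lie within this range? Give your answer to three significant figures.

3.39 h

Between IV bolus doses, concentration decays as C = C₀·e^(−kτ), so C_peak/C_trough = e^(kτ).
τ_max = ln(C_peak/C_trough) / k = ln(6.68/1.61) / 0.4200 = 1.423 / 0.4200 = 3.388 h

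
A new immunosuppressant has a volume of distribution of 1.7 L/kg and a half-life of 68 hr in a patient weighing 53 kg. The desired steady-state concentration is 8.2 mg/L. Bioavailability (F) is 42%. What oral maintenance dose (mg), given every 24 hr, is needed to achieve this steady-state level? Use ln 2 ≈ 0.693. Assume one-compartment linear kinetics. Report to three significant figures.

430 mg

Total Vd = 1.7 × 53 = 90.10 L
CL = ln 2 · Vd / t½ = 0.693 × 90.10 / 68 = 0.9182 L/h
D = CL × Css × τ / F = 0.9182 × 8.2 × 24 / 0.42 = 430.2 mg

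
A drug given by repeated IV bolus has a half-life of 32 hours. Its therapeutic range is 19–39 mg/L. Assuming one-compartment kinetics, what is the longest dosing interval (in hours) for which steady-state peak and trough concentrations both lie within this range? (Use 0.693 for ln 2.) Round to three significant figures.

k = 0.693 / t½ = 0.693 / 32 = 0.02166 h⁻¹
Between IV bolus doses, concentration decays as C = C₀·e^(−kτ), so C_peak/C_trough = e^(kτ).
τ_max = ln(C_peak/C_trough) / k = ln(39/19) / 0.02166 = 0.7191 / 0.02166 = 33.20 h

33.2 h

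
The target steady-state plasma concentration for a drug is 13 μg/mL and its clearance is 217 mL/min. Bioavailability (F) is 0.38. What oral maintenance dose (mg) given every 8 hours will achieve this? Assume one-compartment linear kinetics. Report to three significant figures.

Convert clearance: 217 mL/min × 60 min/h ÷ 1000 mL/L = 13.02 L/h
At steady state, dose per interval replaces the amount cleared in that interval: F·D/τ = CL·Css.
D = CL × Css × τ / F = 13.02 × 13 × 8 / 0.38 = 3563 mg

3560 mg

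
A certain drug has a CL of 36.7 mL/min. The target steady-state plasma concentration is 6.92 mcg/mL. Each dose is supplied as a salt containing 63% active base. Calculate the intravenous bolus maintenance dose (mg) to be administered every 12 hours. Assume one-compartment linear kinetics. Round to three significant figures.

290 mg

CL = 36.7 mL/min = 36.7 × 0.06 = 2.202 L/h
D = CL × Css × τ / S = 2.202 × 6.92 × 12 / 0.63 = 290.2 mg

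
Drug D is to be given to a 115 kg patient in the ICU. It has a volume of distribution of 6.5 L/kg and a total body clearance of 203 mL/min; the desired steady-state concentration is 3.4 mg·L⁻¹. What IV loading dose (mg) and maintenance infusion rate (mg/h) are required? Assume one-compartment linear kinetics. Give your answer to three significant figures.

Vd = 6.5 L/kg × 115 kg = 747.5 L
Loading: fill Vd to C_target → 747.5 L × 3.4 mg/L = 2542 mg
CL = 203 mL/min × 60/1000 = 12.18 L/h
Infusion rate = 12.18 L/h × 3.4 mg/L = 41.41 mg/h

(a) 2540 mg; (b) 41.4 mg/h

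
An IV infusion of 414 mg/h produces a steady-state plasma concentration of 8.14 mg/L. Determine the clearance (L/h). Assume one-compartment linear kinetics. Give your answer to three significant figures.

50.9 L/h

At steady state, infusion rate = CL × Css, so CL = rate / Css.
CL = 414 / 8.14 = 50.86 L/h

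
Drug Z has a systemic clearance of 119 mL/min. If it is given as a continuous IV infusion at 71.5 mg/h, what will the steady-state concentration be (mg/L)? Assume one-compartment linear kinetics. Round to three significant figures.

Convert clearance: 119 mL/min × 60 min/h ÷ 1000 mL/L = 7.140 L/h
Css = rate / CL = 71.5 / 7.140 = 10.01 mg/L

10.0 mg/L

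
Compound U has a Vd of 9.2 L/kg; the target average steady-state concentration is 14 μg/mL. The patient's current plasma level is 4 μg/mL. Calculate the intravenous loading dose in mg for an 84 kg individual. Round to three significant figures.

Total Vd = 9.2 × 84 = 772.8 L
Concentration deficit ΔC = 14 − 4 = 10.00 mg/L
LD = Vd × ΔC = 772.8 × 10.00 = 7728 mg

7730 mg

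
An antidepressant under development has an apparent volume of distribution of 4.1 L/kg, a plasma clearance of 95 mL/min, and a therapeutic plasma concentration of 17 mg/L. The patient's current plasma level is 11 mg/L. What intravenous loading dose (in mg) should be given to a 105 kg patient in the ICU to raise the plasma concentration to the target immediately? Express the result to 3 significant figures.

Vd(total) = 105 kg × 4.1 L/kg = 430.5 L
Concentration deficit ΔC = 17 − 11 = 6.000 mg/L
LD = Vd × ΔC = 430.5 × 6.000 = 2583 mg

2580 mg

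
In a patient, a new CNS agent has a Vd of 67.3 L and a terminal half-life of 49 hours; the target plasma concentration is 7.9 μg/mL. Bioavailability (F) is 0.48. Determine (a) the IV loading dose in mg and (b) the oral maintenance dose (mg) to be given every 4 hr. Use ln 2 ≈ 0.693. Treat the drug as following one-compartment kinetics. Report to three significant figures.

(a) 532 mg; (b) 62.7 mg

LD = Vd × C = 67.30 × 7.9 = 531.7 mg
CL = 0.693 × Vd / t½ = 0.693 × 67.30 / 49 = 0.9518 L/h
D = CL × Css × τ / F = 0.9518 × 7.9 × 4 / 0.48 = 62.66 mg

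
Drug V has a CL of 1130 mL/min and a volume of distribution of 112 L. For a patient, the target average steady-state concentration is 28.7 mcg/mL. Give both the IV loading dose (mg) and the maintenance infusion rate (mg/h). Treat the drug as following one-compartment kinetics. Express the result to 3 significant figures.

Loading: fill Vd to C_target → 112.0 L × 28.7 mg/L = 3214 mg
CL = 1130 mL/min × 60/1000 = 67.80 L/h
Maintenance infusion rate = CL × Css = 67.80 × 28.7 = 1946 mg/h

(a) 3210 mg; (b) 1950 mg/h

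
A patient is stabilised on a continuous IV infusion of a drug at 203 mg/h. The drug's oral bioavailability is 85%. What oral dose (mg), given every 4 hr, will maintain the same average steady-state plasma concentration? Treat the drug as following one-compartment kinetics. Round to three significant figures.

To maintain the same Css, the systemic dosing rate must be unchanged: F·D/τ = infusion rate.
D = rate × τ / F = 203 × 4 / 0.85 = 955.3 mg

955 mg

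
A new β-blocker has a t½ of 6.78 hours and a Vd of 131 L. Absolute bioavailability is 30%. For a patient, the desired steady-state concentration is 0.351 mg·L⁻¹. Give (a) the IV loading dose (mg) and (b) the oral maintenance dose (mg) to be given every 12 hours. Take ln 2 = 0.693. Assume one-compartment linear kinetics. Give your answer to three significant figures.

LD = Vd × C = 131.0 × 0.351 = 45.98 mg
CL = 0.693 × Vd / t½ = 0.693 × 131.0 / 6.78 = 13.39 L/h
D = CL × Css × τ / F = 13.39 × 0.351 × 12 / 0.3 = 188.0 mg

(a) 46.0 mg; (b) 188 mg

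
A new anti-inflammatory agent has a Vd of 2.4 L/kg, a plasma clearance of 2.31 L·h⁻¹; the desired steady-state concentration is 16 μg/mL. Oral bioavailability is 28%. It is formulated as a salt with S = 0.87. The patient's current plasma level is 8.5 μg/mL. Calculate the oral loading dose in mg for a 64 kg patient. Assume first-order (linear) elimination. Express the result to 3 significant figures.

Vd(total) = 64 kg × 2.4 L/kg = 153.6 L
Concentration deficit ΔC = 16 − 8.5 = 7.500 mg/L
LD = Vd × ΔC / F / S = 153.6 × 7.500 / 0.28 / 0.87 = 4729 mg

4730 mg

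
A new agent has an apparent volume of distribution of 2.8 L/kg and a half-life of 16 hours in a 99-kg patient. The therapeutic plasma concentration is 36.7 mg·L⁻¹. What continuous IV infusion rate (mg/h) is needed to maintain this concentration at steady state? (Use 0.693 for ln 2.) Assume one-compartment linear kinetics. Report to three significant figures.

Total Vd = 2.8 × 99 = 277.2 L
CL = ln 2 · Vd / t½ = 0.693 × 277.2 / 16 = 12.01 L/h
Infusion rate = CL × Css = 12.01 × 36.7 = 440.8 mg/h

441 mg/h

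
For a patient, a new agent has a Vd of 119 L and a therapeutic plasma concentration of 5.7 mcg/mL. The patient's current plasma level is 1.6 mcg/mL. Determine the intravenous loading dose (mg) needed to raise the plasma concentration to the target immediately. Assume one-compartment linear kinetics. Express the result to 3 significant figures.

Concentration deficit ΔC = 5.7 − 1.6 = 4.100 mg/L
LD = Vd × ΔC = 119.0 × 4.100 = 487.9 mg

488 mg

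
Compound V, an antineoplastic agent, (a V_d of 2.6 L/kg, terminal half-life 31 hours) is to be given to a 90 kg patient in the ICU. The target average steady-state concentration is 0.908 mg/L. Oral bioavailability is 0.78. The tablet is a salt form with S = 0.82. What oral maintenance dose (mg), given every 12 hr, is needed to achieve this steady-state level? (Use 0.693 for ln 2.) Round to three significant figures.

89.1 mg

Total Vd = 2.6 × 90 = 234.0 L
k = 0.693/31 = 0.02235 h⁻¹, so CL = k·Vd = 0.02235 × 234.0 = 5.230 L/h
D = CL × Css × τ / F / S = 5.230 × 0.908 × 12 / 0.78 / 0.82 = 89.10 mg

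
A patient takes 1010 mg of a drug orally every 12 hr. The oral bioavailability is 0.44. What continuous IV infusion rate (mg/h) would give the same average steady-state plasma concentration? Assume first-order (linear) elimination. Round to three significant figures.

Equivalent systemic input: infusion rate = F·D/τ.
Rate = 0.44 × 1010 / 12 = 37.03 mg/h

37.0 mg/h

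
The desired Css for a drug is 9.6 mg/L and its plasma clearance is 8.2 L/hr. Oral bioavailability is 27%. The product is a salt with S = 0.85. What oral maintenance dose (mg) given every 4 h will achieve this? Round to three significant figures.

1370 mg

D = CL × Css × τ / F / S = 8.200 × 9.6 × 4 / 0.27 / 0.85 = 1372 mg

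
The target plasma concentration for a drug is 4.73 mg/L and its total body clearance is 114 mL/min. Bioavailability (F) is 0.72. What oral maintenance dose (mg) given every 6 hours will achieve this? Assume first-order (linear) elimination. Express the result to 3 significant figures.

Convert clearance: 114 mL/min × 60 min/h ÷ 1000 mL/L = 6.840 L/h
At steady state, dose per interval replaces the amount cleared in that interval: F·D/τ = CL·Css.
D = CL × Css × τ / F = 6.840 × 4.73 × 6 / 0.72 = 269.6 mg

270 mg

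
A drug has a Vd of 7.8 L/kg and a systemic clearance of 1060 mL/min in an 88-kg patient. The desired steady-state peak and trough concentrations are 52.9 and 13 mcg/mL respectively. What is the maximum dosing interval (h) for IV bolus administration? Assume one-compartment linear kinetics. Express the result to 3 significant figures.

15.1 h

Total Vd = 7.8 × 88 = 686.4 L
CL = 1060 mL/min × 60/1000 = 63.60 L/h
k = CL / Vd = 63.60 / 686.4 = 0.09266 h⁻¹
Between IV bolus doses, concentration decays as C = C₀·e^(−kτ), so C_peak/C_trough = e^(kτ).
τ_max = ln(C_peak/C_trough) / k = ln(52.9/13) / 0.09266 = 1.403 / 0.09266 = 15.14 h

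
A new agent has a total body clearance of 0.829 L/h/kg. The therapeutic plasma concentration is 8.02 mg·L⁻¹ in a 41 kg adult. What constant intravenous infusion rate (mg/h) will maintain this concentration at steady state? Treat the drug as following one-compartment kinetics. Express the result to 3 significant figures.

CL = 0.829 L/h/kg × 41 kg = 33.99 L/h
At steady state, infusion rate equals elimination rate: rate in = CL × Css.
Infusion rate = CL · Css = 33.99 L/h × 8.02 mg/L = 272.6 mg/h

273 mg/h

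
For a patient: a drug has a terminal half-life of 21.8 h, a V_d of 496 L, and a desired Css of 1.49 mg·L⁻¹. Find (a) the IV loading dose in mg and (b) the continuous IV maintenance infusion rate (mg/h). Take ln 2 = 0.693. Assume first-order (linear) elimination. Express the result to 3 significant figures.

LD = Vd × C = 496.0 × 1.49 = 739.0 mg
CL = 0.693 × Vd / t½ = 0.693 × 496.0 / 21.8 = 15.77 L/h
Infusion rate = CL × Css = 15.77 × 1.49 = 23.50 mg/h

(a) 739 mg; (b) 23.5 mg/h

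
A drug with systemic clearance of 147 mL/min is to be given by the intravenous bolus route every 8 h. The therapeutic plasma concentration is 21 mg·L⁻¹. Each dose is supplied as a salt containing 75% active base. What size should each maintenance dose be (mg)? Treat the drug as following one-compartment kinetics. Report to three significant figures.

1980 mg

CL = 147 mL/min = 147 × 0.06 = 8.820 L/h
At steady state, dose per interval replaces the amount cleared in that interval: S·D/τ = CL·Css.
D = CL × Css × τ / S = 8.820 × 21 × 8 / 0.75 = 1976 mg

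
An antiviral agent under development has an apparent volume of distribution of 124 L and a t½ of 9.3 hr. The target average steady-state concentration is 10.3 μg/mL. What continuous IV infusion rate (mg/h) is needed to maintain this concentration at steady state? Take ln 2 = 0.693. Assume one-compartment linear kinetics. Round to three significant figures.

CL = ln 2 · Vd / t½ = 0.693 × 124.0 / 9.3 = 9.240 L/h
Infusion rate = CL × Css = 9.240 × 10.3 = 95.17 mg/h

95.2 mg/h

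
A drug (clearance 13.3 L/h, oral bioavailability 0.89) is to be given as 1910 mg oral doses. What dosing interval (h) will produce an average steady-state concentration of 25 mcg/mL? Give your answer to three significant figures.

5.11 h

F·D/τ = CL·Css → τ = F·D / (CL·Css).
τ = 0.89 × 1910 / (13.3 × 25) = 5.112 h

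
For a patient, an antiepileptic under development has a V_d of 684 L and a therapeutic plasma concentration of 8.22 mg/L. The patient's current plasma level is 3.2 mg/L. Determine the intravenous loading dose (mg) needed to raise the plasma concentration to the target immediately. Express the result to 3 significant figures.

Concentration deficit ΔC = 8.22 − 3.2 = 5.020 mg/L
LD = Vd × ΔC = 684.0 × 5.020 = 3434 mg

3430 mg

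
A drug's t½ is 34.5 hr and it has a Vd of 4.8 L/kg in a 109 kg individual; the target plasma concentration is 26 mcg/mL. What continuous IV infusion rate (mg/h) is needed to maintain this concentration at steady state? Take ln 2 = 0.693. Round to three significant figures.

273 mg/h

Total Vd = 4.8 × 109 = 523.2 L
CL = ln 2 · Vd / t½ = 0.693 × 523.2 / 34.5 = 10.51 L/h
Infusion rate = CL × Css = 10.51 × 26 = 273.3 mg/h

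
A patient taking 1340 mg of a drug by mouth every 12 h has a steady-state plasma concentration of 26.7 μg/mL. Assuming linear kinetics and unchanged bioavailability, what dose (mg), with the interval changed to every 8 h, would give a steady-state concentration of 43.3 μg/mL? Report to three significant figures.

1450 mg

For first-order elimination, Css ∝ F·D/(CL·τ); F and CL are unchanged, so Css ∝ D/τ.
D₂ = D₁ × (Css,target / Css,current) × (τ₂/τ₁) = 1340 × (43.3/26.7) × (8/12) = 1449 mg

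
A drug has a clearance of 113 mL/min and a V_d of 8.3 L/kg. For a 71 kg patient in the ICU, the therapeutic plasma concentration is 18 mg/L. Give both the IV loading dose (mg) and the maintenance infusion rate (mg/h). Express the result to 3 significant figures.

(a) 10600 mg; (b) 122 mg/h

Vd(total) = 71 kg × 8.3 L/kg = 589.3 L
LD = Vd · C_target = 589.3 × 18 = 10610 mg
CL = 113 mL/min × 60/1000 = 6.780 L/h
Infusion rate = 6.780 L/h × 18 mg/L = 122.0 mg/h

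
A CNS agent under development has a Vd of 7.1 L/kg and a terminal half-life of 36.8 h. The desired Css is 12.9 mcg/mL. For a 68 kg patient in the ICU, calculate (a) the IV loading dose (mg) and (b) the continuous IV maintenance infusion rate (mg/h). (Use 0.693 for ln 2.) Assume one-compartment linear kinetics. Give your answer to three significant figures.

(a) 6230 mg; (b) 117 mg/h

Vd = 7.1 L/kg × 68 kg = 482.8 L
LD = Vd × C = 482.8 × 12.9 = 6228 mg
CL = 0.693 × Vd / t½ = 0.693 × 482.8 / 36.8 = 9.092 L/h
Infusion rate = CL × Css = 9.092 × 12.9 = 117.3 mg/h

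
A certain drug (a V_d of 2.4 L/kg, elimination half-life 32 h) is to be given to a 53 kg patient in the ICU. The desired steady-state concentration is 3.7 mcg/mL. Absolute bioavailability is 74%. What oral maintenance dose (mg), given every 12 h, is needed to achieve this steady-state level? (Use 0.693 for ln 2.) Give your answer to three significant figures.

Vd = 2.4 L/kg × 53 kg = 127.2 L
k = 0.693/32 = 0.02166 h⁻¹, so CL = k·Vd = 0.02166 × 127.2 = 2.755 L/h
D = CL × Css × τ / F = 2.755 × 3.7 × 12 / 0.74 = 165.3 mg

165 mg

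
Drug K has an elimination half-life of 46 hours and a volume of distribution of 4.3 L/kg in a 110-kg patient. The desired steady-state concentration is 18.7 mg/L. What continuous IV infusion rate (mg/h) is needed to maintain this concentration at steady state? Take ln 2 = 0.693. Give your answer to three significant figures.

133 mg/h

Total Vd = 4.3 × 110 = 473.0 L
CL = ln 2 · Vd / t½ = 0.693 × 473.0 / 46 = 7.126 L/h
Infusion rate = CL × Css = 7.126 × 18.7 = 133.3 mg/h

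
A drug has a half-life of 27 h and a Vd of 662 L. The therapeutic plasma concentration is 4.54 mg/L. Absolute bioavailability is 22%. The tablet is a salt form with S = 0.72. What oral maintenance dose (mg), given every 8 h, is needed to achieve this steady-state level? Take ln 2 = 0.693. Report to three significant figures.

k = 0.693/27 = 0.02567 h⁻¹, so CL = k·Vd = 0.02567 × 662.0 = 16.99 L/h
D = CL × Css × τ / F / S = 16.99 × 4.54 × 8 / 0.22 / 0.72 = 3896 mg

3900 mg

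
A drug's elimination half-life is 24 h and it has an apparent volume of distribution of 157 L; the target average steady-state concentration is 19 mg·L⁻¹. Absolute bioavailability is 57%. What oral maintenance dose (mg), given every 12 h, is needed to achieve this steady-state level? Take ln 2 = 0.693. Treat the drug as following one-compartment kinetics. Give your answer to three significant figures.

CL = 0.693 × Vd / t½ = 0.693 × 157.0 / 24 = 4.533 L/h
D = CL × Css × τ / F = 4.533 × 19 × 12 / 0.57 = 1813 mg

1810 mg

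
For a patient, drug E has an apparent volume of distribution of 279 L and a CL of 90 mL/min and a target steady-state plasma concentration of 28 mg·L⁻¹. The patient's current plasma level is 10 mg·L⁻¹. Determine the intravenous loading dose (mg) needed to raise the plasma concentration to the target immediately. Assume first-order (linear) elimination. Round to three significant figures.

5020 mg

LD is governed by Vd — clearance does not enter the loading-dose calculation.
Concentration deficit ΔC = 28 − 10 = 18.00 mg/L
LD = Vd × ΔC = 279.0 × 18.00 = 5022 mg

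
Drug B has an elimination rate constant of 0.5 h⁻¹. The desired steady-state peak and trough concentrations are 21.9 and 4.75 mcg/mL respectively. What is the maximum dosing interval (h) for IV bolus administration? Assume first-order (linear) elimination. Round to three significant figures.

Between IV bolus doses, concentration decays as C = C₀·e^(−kτ), so C_peak/C_trough = e^(kτ).
τ_max = ln(C_peak/C_trough) / k = ln(21.9/4.75) / 0.5000 = 1.528 / 0.5000 = 3.056 h

3.06 h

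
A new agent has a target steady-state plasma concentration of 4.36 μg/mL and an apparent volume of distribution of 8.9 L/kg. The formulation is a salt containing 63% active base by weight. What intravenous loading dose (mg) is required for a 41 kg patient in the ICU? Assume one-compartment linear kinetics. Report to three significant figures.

2530 mg

Vd(total) = 41 kg × 8.9 L/kg = 364.9 L
The loading dose fills Vd to the target concentration.
LD = Vd × C / S = 364.9 × 4.360 / 0.63 = 2525 mg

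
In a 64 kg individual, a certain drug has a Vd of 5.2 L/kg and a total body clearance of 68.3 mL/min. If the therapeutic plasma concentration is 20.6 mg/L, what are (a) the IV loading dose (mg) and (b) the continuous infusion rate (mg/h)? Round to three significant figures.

(a) 6860 mg; (b) 84.4 mg/h

Vd = 5.2 L/kg × 64 kg = 332.8 L
Loading dose = Vd × C = 332.8 × 20.6 = 6856 mg
CL = 68.3 mL/min × 60/1000 = 4.098 L/h
Maintenance infusion rate = CL × Css = 4.098 × 20.6 = 84.42 mg/h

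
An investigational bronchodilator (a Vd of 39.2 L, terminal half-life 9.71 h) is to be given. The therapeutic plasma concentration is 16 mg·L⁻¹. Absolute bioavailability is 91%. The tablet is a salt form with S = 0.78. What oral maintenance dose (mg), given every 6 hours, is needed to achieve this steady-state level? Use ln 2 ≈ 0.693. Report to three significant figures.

CL = 0.693 × Vd / t½ = 0.693 × 39.20 / 9.71 = 2.798 L/h
D = CL × Css × τ / F / S = 2.798 × 16 × 6 / 0.91 / 0.78 = 378.4 mg

378 mg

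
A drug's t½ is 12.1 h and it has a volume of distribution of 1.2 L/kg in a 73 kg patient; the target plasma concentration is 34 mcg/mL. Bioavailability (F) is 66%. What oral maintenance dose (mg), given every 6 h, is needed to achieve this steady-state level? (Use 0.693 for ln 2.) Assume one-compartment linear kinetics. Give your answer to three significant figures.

1550 mg

Vd(total) = 73 kg × 1.2 L/kg = 87.60 L
k = 0.693/12.1 = 0.05727 h⁻¹, so CL = k·Vd = 0.05727 × 87.60 = 5.017 L/h
D = CL × Css × τ / F = 5.017 × 34 × 6 / 0.66 = 1551 mg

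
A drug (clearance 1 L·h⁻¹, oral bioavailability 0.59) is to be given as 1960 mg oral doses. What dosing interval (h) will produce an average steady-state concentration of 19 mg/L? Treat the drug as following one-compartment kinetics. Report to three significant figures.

F·D/τ = CL·Css → τ = F·D / (CL·Css).
τ = 0.59 × 1960 / (1 × 19) = 60.86 h

60.9 h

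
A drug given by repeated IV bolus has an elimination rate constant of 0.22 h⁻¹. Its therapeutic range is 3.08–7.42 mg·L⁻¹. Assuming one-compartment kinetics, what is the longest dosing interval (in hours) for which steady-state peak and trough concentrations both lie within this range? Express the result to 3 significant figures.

Between IV bolus doses, concentration decays as C = C₀·e^(−kτ), so C_peak/C_trough = e^(kτ).
τ_max = ln(C_peak/C_trough) / k = ln(7.42/3.08) / 0.2200 = 0.8792 / 0.2200 = 3.996 h

4.00 h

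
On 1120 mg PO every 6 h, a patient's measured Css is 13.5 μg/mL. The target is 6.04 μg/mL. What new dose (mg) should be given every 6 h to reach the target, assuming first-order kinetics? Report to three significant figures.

501 mg

For first-order elimination, Css ∝ F·D/(CL·τ); F and CL are unchanged, so Css ∝ D/τ.
D₂ = D₁ × (Css,target / Css,current) = 1120 × 6.04/13.5 = 501.1 mg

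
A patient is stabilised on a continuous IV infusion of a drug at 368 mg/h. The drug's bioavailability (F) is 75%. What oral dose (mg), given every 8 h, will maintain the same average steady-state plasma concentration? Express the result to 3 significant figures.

3930 mg

To maintain the same Css, the systemic dosing rate must be unchanged: F·D/τ = infusion rate.
D = rate × τ / F = 368 × 8 / 0.75 = 3925 mg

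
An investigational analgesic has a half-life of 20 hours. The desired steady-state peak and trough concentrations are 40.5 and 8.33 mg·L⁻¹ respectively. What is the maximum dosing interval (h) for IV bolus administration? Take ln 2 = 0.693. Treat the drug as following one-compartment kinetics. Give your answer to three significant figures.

k = 0.693 / t½ = 0.693 / 20 = 0.03465 h⁻¹
Between IV bolus doses, concentration decays as C = C₀·e^(−kτ), so C_peak/C_trough = e^(kτ).
τ_max = ln(C_peak/C_trough) / k = ln(40.5/8.33) / 0.03465 = 1.581 / 0.03465 = 45.63 h

45.6 h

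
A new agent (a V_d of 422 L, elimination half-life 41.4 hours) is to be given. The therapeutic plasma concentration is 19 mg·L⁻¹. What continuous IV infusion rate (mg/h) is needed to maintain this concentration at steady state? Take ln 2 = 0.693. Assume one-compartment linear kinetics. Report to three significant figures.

CL = 0.693 × Vd / t½ = 0.693 × 422.0 / 41.4 = 7.064 L/h
Infusion rate = CL × Css = 7.064 × 19 = 134.2 mg/h

134 mg/h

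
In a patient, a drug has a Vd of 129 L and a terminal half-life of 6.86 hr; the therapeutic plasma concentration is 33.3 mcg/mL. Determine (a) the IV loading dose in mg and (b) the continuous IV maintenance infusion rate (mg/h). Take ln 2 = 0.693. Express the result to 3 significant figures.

LD = Vd × C = 129.0 × 33.3 = 4296 mg
CL = 0.693 × Vd / t½ = 0.693 × 129.0 / 6.86 = 13.03 L/h
Infusion rate = CL × Css = 13.03 × 33.3 = 433.9 mg/h

(a) 4300 mg; (b) 434 mg/h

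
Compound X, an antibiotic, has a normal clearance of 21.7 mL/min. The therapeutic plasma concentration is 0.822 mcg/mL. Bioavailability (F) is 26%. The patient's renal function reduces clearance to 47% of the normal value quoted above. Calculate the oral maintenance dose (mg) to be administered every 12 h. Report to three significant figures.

23.2 mg

Convert clearance: 21.7 mL/min × 60 min/h ÷ 1000 mL/L = 1.302 L/h
Patient clearance = 0.47 × 1.302 = 0.6119 L/h
D = CL × Css × τ / F = 0.6119 × 0.822 × 12 / 0.26 = 23.21 mg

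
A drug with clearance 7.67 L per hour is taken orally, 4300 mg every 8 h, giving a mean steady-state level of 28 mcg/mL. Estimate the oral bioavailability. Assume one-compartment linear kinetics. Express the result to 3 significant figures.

0.400

F·D/τ = CL·Css at steady state → F = CL·Css·τ / D.
F = 7.67 × 28 × 8 / 4300 = 0.400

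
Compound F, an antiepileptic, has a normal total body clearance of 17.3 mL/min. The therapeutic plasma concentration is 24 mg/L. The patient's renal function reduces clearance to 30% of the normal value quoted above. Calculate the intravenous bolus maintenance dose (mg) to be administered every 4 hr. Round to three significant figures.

Convert clearance: 17.3 mL/min × 60 min/h ÷ 1000 mL/L = 1.038 L/h
Patient clearance = 0.3 × 1.038 = 0.3114 L/h
D = CL × Css × τ = 0.3114 × 24 × 4 = 29.89 mg

29.9 mg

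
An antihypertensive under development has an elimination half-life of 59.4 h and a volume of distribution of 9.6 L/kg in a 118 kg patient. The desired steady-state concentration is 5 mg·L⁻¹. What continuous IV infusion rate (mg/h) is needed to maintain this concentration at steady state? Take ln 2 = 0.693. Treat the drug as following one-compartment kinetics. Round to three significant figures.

66.1 mg/h

Vd(total) = 118 kg × 9.6 L/kg = 1133 L
CL = ln 2 · Vd / t½ = 0.693 × 1133 / 59.4 = 13.22 L/h
Infusion rate = CL × Css = 13.22 × 5 = 66.10 mg/h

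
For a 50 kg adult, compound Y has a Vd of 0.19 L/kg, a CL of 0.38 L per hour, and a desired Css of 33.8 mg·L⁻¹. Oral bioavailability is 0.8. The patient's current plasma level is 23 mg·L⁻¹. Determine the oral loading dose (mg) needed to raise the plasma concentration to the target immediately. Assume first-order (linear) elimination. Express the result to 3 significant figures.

128 mg

Vd(total) = 50 kg × 0.19 L/kg = 9.500 L
Concentration deficit ΔC = 33.8 − 23 = 10.80 mg/L
LD = Vd × ΔC / F = 9.500 × 10.80 / 0.8 = 128.3 mg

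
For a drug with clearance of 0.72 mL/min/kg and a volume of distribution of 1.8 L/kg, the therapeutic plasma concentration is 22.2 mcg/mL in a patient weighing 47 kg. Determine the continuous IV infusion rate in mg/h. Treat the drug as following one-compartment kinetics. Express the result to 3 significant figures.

45.1 mg/h

CL = 0.72 mL/min/kg × 47 kg = 33.84 mL/min = 33.84 × 60/1000 = 2.030 L/h
R₀ = 2.030 × 22.2 = 45.07 mg/h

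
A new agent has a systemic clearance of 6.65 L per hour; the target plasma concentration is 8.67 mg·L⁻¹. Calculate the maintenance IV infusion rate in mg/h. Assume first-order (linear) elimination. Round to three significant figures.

57.7 mg/h

Infusion rate = CL · Css = 6.650 L/h × 8.67 mg/L = 57.66 mg/h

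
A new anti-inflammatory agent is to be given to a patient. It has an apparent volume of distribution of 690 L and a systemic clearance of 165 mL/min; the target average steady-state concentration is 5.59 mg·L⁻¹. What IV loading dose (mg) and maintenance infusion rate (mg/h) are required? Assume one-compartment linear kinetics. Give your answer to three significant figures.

(a) 3860 mg; (b) 55.3 mg/h

Loading: fill Vd to C_target → 690.0 L × 5.59 mg/L = 3857 mg
CL = 165 mL/min × 60/1000 = 9.900 L/h
Maintenance infusion rate = CL × Css = 9.900 × 5.59 = 55.34 mg/h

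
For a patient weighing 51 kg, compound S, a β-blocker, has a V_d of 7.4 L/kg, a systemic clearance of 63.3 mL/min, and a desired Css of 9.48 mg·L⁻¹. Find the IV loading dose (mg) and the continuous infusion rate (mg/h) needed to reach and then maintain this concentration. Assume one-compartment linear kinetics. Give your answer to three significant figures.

Vd(total) = 51 kg × 7.4 L/kg = 377.4 L
Loading: fill Vd to C_target → 377.4 L × 9.48 mg/L = 3578 mg
CL = 63.3 mL/min = 63.3 × 0.06 = 3.798 L/h
Maintenance infusion rate = CL × Css = 3.798 × 9.48 = 36.01 mg/h

(a) 3580 mg; (b) 36.0 mg/h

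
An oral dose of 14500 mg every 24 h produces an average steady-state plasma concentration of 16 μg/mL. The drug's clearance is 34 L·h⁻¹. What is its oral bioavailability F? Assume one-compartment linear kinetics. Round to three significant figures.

0.900

F·D/τ = CL·Css at steady state → F = CL·Css·τ / D.
F = 34 × 16 × 24 / 14500 = 0.900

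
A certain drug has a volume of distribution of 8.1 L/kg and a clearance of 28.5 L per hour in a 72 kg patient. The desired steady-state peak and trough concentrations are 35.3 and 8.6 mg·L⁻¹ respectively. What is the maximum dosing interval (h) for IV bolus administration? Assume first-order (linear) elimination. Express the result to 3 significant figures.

28.9 h

Vd(total) = 72 kg × 8.1 L/kg = 583.2 L
k = CL / Vd = 28.50 / 583.2 = 0.04887 h⁻¹
Between IV bolus doses, concentration decays as C = C₀·e^(−kτ), so C_peak/C_trough = e^(kτ).
τ_max = ln(C_peak/C_trough) / k = ln(35.3/8.6) / 0.04887 = 1.412 / 0.04887 = 28.89 h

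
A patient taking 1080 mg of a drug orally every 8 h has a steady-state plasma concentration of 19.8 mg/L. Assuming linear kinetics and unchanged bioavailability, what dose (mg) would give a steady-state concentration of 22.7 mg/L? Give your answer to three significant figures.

With linear kinetics, Css is proportional to dose rate (D/τ) at fixed clearance.
D₂ = D₁ × (Css,target / Css,current) = 1080 × 22.7/19.8 = 1238 mg

1240 mg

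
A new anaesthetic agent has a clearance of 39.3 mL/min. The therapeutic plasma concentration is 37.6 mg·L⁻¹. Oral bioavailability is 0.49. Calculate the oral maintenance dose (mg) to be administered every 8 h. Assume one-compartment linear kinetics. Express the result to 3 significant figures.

1450 mg

CL = 39.3 mL/min = 39.3 × 0.06 = 2.358 L/h
D = CL × Css × τ / F = 2.358 × 37.6 × 8 / 0.49 = 1448 mg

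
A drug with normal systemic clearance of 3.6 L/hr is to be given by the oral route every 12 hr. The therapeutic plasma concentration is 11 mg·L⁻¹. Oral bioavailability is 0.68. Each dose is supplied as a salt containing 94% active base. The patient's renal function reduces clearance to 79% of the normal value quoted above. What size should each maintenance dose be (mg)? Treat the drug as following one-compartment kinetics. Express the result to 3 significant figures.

587 mg

Patient clearance = 0.79 × 3.600 = 2.844 L/h
D = CL × Css × τ / F / S = 2.844 × 11 × 12 / 0.68 / 0.94 = 587.3 mg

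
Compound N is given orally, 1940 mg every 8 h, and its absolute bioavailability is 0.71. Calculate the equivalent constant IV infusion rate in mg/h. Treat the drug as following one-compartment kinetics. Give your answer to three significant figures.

Equivalent systemic input: infusion rate = F·D/τ.
Rate = 0.71 × 1940 / 8 = 172.2 mg/h

172 mg/h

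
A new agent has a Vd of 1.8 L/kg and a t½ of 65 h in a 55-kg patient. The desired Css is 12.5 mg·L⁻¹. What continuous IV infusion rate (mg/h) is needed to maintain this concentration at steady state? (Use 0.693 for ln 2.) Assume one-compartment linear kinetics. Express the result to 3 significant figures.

Vd = 1.8 L/kg × 55 kg = 99.00 L
k = 0.693/65 = 0.01066 h⁻¹, so CL = k·Vd = 0.01066 × 99.00 = 1.055 L/h
Infusion rate = CL × Css = 1.055 × 12.5 = 13.19 mg/h

13.2 mg/h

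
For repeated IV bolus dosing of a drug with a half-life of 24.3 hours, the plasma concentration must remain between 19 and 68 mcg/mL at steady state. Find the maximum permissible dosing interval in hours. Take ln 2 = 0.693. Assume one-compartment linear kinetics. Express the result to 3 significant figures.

44.7 h

k = 0.693 / t½ = 0.693 / 24.3 = 0.02852 h⁻¹
Between IV bolus doses, concentration decays as C = C₀·e^(−kτ), so C_peak/C_trough = e^(kτ).
τ_max = ln(C_peak/C_trough) / k = ln(68/19) / 0.02852 = 1.275 / 0.02852 = 44.71 h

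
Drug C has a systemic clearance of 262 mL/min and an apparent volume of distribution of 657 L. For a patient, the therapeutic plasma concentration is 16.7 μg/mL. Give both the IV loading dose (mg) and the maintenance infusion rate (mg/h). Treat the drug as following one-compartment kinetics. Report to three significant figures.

Loading: fill Vd to C_target → 657.0 L × 16.7 mg/L = 10970 mg
Convert clearance: 262 mL/min × 60 min/h ÷ 1000 mL/L = 15.72 L/h
Maintenance: replace elimination → rate = CL × Css = 15.72 × 16.7 = 262.5 mg/h

(a) 11000 mg; (b) 263 mg/h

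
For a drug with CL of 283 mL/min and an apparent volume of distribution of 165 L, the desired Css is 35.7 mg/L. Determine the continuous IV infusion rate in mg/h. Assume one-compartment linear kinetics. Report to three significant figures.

CL = 283 mL/min × 60/1000 = 16.98 L/h
Infusion rate = CL · Css = 16.98 L/h × 35.7 mg/L = 606.2 mg/h

606 mg/h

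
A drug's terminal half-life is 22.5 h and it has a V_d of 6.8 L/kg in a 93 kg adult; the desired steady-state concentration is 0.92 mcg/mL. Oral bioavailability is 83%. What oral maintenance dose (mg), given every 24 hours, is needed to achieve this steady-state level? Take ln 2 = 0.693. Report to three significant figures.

518 mg

Total Vd = 6.8 × 93 = 632.4 L
CL = ln 2 · Vd / t½ = 0.693 × 632.4 / 22.5 = 19.48 L/h
D = CL × Css × τ / F = 19.48 × 0.92 × 24 / 0.83 = 518.2 mg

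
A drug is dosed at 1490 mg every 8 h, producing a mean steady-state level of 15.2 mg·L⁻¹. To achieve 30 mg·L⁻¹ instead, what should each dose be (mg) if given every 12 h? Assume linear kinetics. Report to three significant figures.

For first-order elimination, Css ∝ F·D/(CL·τ); F and CL are unchanged, so Css ∝ D/τ.
D₂ = D₁ × (Css,target / Css,current) × (τ₂/τ₁) = 1490 × (30/15.2) × (12/8) = 4411 mg

4410 mg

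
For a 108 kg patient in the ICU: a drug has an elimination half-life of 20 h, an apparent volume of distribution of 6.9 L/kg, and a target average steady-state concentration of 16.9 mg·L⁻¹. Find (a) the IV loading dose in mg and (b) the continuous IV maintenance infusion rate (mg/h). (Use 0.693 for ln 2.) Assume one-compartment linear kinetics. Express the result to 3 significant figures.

(a) 12600 mg; (b) 436 mg/h

Vd = 6.9 L/kg × 108 kg = 745.2 L
LD = Vd × C = 745.2 × 16.9 = 12590 mg
CL = 0.693 × Vd / t½ = 0.693 × 745.2 / 20 = 25.82 L/h
Infusion rate = CL × Css = 25.82 × 16.9 = 436.4 mg/h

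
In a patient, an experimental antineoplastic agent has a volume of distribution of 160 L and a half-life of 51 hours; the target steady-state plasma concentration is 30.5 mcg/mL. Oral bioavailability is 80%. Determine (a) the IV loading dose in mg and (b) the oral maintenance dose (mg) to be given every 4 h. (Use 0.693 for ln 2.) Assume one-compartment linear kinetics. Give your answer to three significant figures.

(a) 4880 mg; (b) 332 mg

LD = Vd × C = 160.0 × 30.5 = 4880 mg
CL = 0.693 × Vd / t½ = 0.693 × 160.0 / 51 = 2.174 L/h
D = CL × Css × τ / F = 2.174 × 30.5 × 4 / 0.8 = 331.5 mg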